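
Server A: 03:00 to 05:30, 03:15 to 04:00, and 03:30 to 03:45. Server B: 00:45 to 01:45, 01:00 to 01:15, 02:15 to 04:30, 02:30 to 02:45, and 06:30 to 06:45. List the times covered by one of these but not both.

A, merged: 03:00–05:30.
B, merged: 00:45–01:45, 02:15–04:30, 06:30–06:45.
Only in the first: 04:30–05:30.
Only in the second: 00:45–01:45, 02:15–03:00, 06:30–06:45.
Together these are the periods covered by exactly one.

00:45–01:45, 02:15–03:00, 04:30–05:30, 06:30–06:45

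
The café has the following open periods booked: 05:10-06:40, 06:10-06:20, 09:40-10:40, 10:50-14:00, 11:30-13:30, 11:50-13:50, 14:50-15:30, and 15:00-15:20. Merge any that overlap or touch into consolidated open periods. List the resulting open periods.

05:10-06:40, 09:40-10:40, 10:50-14:00, 14:50-15:30

06:10-06:20 overlaps/touches 05:10-06:40 → extend to 05:10-06:40.
09:40-10:40 is disjoint → start new block.
10:50-14:00 is disjoint → start new block.
11:30-13:30 overlaps/touches 10:50-14:00 → extend to 10:50-14:00.
11:50-13:50 overlaps/touches 10:50-14:00 → extend to 10:50-14:00.
14:50-15:30 is disjoint → start new block.
15:00-15:20 overlaps/touches 14:50-15:30 → extend to 14:50-15:30.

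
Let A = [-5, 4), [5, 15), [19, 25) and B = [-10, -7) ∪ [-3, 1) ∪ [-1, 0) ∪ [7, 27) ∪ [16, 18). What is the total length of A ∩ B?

Second set merges to [-10, -7), [-3, 1), [7, 27).
A ∩ B = [-3, 1), [7, 15), [19, 25).
Total: 4 + 8 + 6 = 18.

18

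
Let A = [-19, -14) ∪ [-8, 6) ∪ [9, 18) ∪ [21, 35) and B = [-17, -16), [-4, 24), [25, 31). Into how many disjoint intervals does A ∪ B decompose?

A ∪ B = [-19, -14), [-8, 35).
That is 2 disjoint pieces.

2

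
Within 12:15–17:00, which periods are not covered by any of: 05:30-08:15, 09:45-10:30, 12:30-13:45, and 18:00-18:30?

Covered (merged): 05:30-08:15, 09:45-10:30, 12:30-13:45, 18:00-18:30.
Complement within 12:15-17:00: 12:15-12:30, 13:45-17:00.

12:15-12:30, 13:45-17:00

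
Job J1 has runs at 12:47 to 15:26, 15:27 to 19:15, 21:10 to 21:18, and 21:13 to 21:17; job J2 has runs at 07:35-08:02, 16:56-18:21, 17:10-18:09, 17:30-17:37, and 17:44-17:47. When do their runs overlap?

16:56-18:21

A, merged: 12:47-15:26, 15:27-19:15, 21:10-21:18.
B, merged: 07:35-08:02, 16:56-18:21.
12:47-15:26 falls entirely outside B.
15:27-19:15 overlaps B on 16:56-18:21.
21:10-21:18 falls entirely outside B.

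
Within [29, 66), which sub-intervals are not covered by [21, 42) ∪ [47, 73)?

[42, 47)

The merged coverage is [21, 42), [47, 73).
Uncovered inside [29, 66): [42, 47).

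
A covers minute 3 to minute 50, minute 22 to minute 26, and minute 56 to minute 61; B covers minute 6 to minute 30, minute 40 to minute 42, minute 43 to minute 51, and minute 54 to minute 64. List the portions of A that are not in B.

Merge the first list: minute 3 to minute 50, minute 56 to minute 61.
minute 3 to minute 50 minus B → minute 3 to minute 6, minute 30 to minute 40, minute 42 to minute 43.
minute 56 to minute 61: fully covered by B → removed.

minute 3 to minute 6, minute 30 to minute 40, minute 42 to minute 43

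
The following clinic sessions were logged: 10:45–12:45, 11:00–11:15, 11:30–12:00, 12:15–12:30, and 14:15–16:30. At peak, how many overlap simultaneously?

Sweep endpoints in order; track running count of active intervals.
Peak of 2 reached at 11:00.

2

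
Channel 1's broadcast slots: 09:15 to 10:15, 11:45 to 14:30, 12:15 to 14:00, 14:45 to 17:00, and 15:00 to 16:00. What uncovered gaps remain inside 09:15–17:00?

10:15-11:45, 14:30-14:45

After merging, the occupied span is 09:15-10:15, 11:45-14:30, 14:45-17:00.
Uncovered inside 09:15-17:00: 10:15-11:45, 14:30-14:45.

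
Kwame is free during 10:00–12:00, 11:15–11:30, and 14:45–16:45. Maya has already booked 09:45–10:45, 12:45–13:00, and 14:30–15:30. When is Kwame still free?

First set merges to 10:00-12:00, 14:45-16:45.
10:00-12:00 \ B = 10:45-12:00.
14:45-16:45 \ B = 15:30-16:45.

10:45-12:00, 15:30-16:45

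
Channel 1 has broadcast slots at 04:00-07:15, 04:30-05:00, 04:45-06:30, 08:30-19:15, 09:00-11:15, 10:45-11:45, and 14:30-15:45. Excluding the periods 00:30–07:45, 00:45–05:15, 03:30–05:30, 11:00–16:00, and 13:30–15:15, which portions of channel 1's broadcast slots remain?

First set merges to 04:00–07:15, 08:30–19:15.
Second set merges to 00:30–07:45, 11:00–16:00.
04:00–07:15 lies entirely inside B → drops out.
08:30–19:15 with B removed leaves 08:30–11:00, 16:00–19:15.

08:30–11:00, 16:00–19:15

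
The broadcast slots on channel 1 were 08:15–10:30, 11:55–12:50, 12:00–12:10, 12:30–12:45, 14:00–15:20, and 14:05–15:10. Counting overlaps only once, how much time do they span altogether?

4 h 30 min

Merged: 08:15-10:30, 11:55-12:50, 14:00-15:20.
Lengths: 2 h 15 min + 55 min + 1 h 20 min = 4 h 30 min.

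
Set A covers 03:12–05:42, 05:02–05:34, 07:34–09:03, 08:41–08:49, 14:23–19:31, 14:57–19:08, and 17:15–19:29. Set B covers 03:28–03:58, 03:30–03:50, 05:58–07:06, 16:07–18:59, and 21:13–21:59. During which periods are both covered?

A, merged: 03:12–05:42, 07:34–09:03, 14:23–19:31.
B, merged: 03:28–03:58, 05:58–07:06, 16:07–18:59, 21:13–21:59.
03:12–05:42 ∩ B → 03:28–03:58.
07:34–09:03 meets no B interval.
14:23–19:31 ∩ B → 16:07–18:59.

03:28–03:58, 16:07–18:59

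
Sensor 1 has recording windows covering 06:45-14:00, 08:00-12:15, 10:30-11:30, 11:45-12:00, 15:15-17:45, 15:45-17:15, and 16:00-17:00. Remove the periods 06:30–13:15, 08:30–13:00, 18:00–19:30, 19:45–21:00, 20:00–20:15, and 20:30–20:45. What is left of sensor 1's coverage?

Merge the first list: 06:45-14:00, 15:15-17:45.
Merge the second list: 06:30-13:15, 18:00-19:30, 19:45-21:00.
06:45-14:00 minus B → 13:15-14:00.
15:15-17:45: no B overlap → unchanged.

13:15-14:00, 15:15-17:45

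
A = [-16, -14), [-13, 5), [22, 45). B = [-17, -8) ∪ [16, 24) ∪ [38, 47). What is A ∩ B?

[-16, -14) ∪ [-13, -8) ∪ [22, 24) ∪ [38, 45)

[-16, -14) ∩ B → [-16, -14).
[-13, 5) ∩ B → [-13, -8).
[22, 45) ∩ B → [22, 24), [38, 45).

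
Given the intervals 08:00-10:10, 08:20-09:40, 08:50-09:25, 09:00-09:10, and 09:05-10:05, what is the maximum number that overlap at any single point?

Sweep endpoints in order; track running count of active intervals.
Peak of 5 reached at 09:05.

5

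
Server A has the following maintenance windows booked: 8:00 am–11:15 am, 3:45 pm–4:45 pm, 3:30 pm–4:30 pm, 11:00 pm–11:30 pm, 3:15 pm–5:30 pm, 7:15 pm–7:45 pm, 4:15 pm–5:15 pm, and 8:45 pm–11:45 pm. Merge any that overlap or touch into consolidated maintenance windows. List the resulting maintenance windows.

Sort by start: 8:00 am-11:15 am, 3:15 pm-5:30 pm, 3:30 pm-4:30 pm, 3:45 pm-4:45 pm, 4:15 pm-5:15 pm, 7:15 pm-7:45 pm, 8:45 pm-11:45 pm, 11:00 pm-11:30 pm.
3:15 pm-5:30 pm is disjoint → start new block.
3:30 pm-4:30 pm overlaps/touches 3:15 pm-5:30 pm → extend to 3:15 pm-5:30 pm.
3:45 pm-4:45 pm overlaps/touches 3:15 pm-5:30 pm → extend to 3:15 pm-5:30 pm.
4:15 pm-5:15 pm overlaps/touches 3:15 pm-5:30 pm → extend to 3:15 pm-5:30 pm.
7:15 pm-7:45 pm is disjoint → start new block.
8:45 pm-11:45 pm is disjoint → start new block.
11:00 pm-11:30 pm overlaps/touches 8:45 pm-11:45 pm → extend to 8:45 pm-11:45 pm.

8:00 am-11:15 am, 3:15 pm-5:30 pm, 7:15 pm-7:45 pm, 8:45 pm-11:45 pm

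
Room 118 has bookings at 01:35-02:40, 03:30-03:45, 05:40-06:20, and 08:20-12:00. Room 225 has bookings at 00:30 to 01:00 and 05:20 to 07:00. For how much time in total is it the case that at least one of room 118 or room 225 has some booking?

7 h 10 min

A ∪ B = 00:30–01:00, 01:35–02:40, 03:30–03:45, 05:20–07:00, 08:20–12:00.
Total: 30 min + 1 h 5 min + 15 min + 1 h 40 min + 3 h 40 min = 7 h 10 min.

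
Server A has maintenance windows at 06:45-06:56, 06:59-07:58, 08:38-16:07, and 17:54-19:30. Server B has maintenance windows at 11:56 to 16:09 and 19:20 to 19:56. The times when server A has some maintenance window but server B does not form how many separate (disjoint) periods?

A \ B = 06:45–06:56, 06:59–07:58, 08:38–11:56, 17:54–19:20.
That is 4 disjoint pieces.

4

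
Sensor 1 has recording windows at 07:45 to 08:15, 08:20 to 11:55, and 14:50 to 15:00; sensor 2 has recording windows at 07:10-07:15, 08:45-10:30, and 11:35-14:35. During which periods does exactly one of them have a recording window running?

A \ B = 07:45–08:15, 08:20–08:45, 10:30–11:35, 14:50–15:00.
B \ A = 07:10–07:15, 11:55–14:35.
Union of the two gives the symmetric difference.

07:10–07:15, 07:45–08:15, 08:20–08:45, 10:30–11:35, 11:55–14:35, 14:50–15:00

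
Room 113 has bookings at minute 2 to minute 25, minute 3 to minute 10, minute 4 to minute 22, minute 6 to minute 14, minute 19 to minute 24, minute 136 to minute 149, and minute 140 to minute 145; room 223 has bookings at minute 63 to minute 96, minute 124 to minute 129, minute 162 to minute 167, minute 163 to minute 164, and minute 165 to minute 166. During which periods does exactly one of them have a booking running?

minute 2 to minute 25, minute 63 to minute 96, minute 124 to minute 129, minute 136 to minute 149, minute 162 to minute 167

A, merged: minute 2 to minute 25, minute 136 to minute 149.
B, merged: minute 63 to minute 96, minute 124 to minute 129, minute 162 to minute 167.
A but not B: minute 2 to minute 25, minute 136 to minute 149.
B but not A: minute 63 to minute 96, minute 124 to minute 129, minute 162 to minute 167.
Combining gives A △ B.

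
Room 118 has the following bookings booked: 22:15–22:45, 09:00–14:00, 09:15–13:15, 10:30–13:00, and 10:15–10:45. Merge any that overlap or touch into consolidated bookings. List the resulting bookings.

Sort by start: 09:00–14:00, 09:15–13:15, 10:15–10:45, 10:30–13:00, 22:15–22:45.
09:15–13:15 overlaps/touches 09:00–14:00 → extend to 09:00–14:00.
10:15–10:45 overlaps/touches 09:00–14:00 → extend to 09:00–14:00.
10:30–13:00 overlaps/touches 09:00–14:00 → extend to 09:00–14:00.
22:15–22:45 is disjoint → start new block.

09:00–14:00, 22:15–22:45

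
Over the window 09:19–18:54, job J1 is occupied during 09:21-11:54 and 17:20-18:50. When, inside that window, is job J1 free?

Covered (merged): 09:21–11:54, 17:20–18:50.
Uncovered inside 09:19–18:54: 09:19–09:21, 11:54–17:20, 18:50–18:54.

09:19–09:21, 11:54–17:20, 18:50–18:54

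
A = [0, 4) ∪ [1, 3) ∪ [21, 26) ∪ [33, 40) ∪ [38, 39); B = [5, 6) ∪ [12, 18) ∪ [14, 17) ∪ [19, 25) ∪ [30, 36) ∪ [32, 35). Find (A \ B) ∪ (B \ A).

A, merged: [0, 4), [21, 26), [33, 40).
B, merged: [5, 6), [12, 18), [19, 25), [30, 36).
A but not B: [0, 4), [25, 26), [36, 40).
B but not A: [5, 6), [12, 18), [19, 21), [30, 33).
Combining gives A △ B.

[0, 4) ∪ [5, 6) ∪ [12, 18) ∪ [19, 21) ∪ [25, 26) ∪ [30, 33) ∪ [36, 40)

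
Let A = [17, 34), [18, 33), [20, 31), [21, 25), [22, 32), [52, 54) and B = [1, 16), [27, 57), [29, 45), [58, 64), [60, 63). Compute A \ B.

[17, 27)

First set merges to [17, 34), [52, 54).
Second set merges to [1, 16), [27, 57), [58, 64).
[17, 34) minus B → [17, 27).
[52, 54): fully covered by B → removed.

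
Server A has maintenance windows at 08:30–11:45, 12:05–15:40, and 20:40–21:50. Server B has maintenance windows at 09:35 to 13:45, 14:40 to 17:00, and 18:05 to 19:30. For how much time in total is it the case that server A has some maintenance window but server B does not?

3 h 10 min

A \ B = 08:30–09:35, 13:45–14:40, 20:40–21:50.
Total: 1 h 5 min + 55 min + 1 h 10 min = 3 h 10 min.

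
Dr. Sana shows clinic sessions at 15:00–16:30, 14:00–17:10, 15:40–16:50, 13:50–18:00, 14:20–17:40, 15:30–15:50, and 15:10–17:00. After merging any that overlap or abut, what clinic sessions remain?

13:50–18:00

Sort by start: 13:50–18:00, 14:00–17:10, 14:20–17:40, 15:00–16:30, 15:10–17:00, 15:30–15:50, 15:40–16:50.
14:00–17:10 overlaps/touches 13:50–18:00 → extend to 13:50–18:00.
14:20–17:40 overlaps/touches 13:50–18:00 → extend to 13:50–18:00.
15:00–16:30 overlaps/touches 13:50–18:00 → extend to 13:50–18:00.
15:10–17:00 overlaps/touches 13:50–18:00 → extend to 13:50–18:00.
15:30–15:50 overlaps/touches 13:50–18:00 → extend to 13:50–18:00.
15:40–16:50 overlaps/touches 13:50–18:00 → extend to 13:50–18:00.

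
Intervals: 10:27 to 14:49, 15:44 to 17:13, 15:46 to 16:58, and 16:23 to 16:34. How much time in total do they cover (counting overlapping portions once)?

Merged: 10:27-14:49, 15:44-17:13.
Lengths: 4 h 22 min + 1 h 29 min = 5 h 51 min.

5 h 51 min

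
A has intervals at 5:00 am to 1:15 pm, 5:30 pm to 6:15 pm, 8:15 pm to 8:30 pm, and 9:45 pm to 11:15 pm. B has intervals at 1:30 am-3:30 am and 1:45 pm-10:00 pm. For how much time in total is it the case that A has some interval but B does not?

9 h 30 min

A \ B = 5:00 am–1:15 pm, 10:00 pm–11:15 pm.
Total: 8 h 15 min + 1 h 15 min = 9 h 30 min.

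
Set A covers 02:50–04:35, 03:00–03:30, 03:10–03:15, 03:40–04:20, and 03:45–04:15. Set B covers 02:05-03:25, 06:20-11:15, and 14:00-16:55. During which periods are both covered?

First set merges to 02:50–04:35.
02:50–04:35 meets the second set on 02:50–03:25.

02:50–03:25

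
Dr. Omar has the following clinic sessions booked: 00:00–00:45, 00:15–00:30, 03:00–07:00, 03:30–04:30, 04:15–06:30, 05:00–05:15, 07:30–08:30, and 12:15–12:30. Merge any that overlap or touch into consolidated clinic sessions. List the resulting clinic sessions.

00:15–00:30 overlaps/touches 00:00–00:45 → extend to 00:00–00:45.
03:00–07:00 is disjoint → start new block.
03:30–04:30 overlaps/touches 03:00–07:00 → extend to 03:00–07:00.
04:15–06:30 overlaps/touches 03:00–07:00 → extend to 03:00–07:00.
05:00–05:15 overlaps/touches 03:00–07:00 → extend to 03:00–07:00.
07:30–08:30 is disjoint → start new block.
12:15–12:30 is disjoint → start new block.

00:00–00:45, 03:00–07:00, 07:30–08:30, 12:15–12:30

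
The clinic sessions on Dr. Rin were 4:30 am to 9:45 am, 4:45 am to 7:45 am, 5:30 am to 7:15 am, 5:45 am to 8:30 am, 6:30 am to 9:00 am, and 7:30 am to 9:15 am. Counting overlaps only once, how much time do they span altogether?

5 h 15 min

Merged: 4:30 am-9:45 am.
Length: 5 h 15 min.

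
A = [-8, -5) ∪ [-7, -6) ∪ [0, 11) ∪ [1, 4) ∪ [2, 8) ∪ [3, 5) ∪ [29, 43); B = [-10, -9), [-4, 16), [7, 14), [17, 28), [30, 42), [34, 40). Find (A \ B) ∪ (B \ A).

Merge the first list: [-8, -5), [0, 11), [29, 43).
Merge the second list: [-10, -9), [-4, 16), [17, 28), [30, 42).
A \ B = [-8, -5), [29, 30), [42, 43).
B \ A = [-10, -9), [-4, 0), [11, 16), [17, 28).
Union of the two gives the symmetric difference.

[-10, -9) ∪ [-8, -5) ∪ [-4, 0) ∪ [11, 16) ∪ [17, 28) ∪ [29, 30) ∪ [42, 43)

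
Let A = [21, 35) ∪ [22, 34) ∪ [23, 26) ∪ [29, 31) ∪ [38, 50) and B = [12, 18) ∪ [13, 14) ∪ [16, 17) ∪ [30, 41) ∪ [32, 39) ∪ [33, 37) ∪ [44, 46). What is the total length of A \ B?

16

First set merges to [21, 35), [38, 50).
Second set merges to [12, 18), [30, 41), [44, 46).
A \ B = [21, 30), [41, 44), [46, 50).
Total: 9 + 3 + 4 = 16.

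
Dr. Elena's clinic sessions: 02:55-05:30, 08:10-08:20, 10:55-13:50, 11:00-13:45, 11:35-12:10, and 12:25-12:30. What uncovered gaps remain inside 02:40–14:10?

02:40–02:55, 05:30–08:10, 08:20–10:55, 13:50–14:10

Covered (merged): 02:55–05:30, 08:10–08:20, 10:55–13:50.
Gaps within 02:40–14:10: 02:40–02:55, 05:30–08:10, 08:20–10:55, 13:50–14:10.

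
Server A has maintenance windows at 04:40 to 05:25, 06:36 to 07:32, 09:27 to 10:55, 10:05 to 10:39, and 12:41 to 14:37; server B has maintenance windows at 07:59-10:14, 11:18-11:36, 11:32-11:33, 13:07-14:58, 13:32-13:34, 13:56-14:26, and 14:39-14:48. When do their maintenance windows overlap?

Merge the first list: 04:40–05:25, 06:36–07:32, 09:27–10:55, 12:41–14:37.
Merge the second list: 07:59–10:14, 11:18–11:36, 13:07–14:58.
04:40–05:25 meets no B interval.
06:36–07:32 meets no B interval.
09:27–10:55 ∩ B → 09:27–10:14.
12:41–14:37 ∩ B → 13:07–14:37.

09:27–10:14, 13:07–14:37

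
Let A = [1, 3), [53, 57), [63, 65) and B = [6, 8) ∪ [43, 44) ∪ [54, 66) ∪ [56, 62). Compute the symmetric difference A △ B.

B, merged: [6, 8), [43, 44), [54, 66).
A but not B: [1, 3), [53, 54).
B but not A: [6, 8), [43, 44), [57, 63), [65, 66).
Combining gives A △ B.

[1, 3) ∪ [6, 8) ∪ [43, 44) ∪ [53, 54) ∪ [57, 63) ∪ [65, 66)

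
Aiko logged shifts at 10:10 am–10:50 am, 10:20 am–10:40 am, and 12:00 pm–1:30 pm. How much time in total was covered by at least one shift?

Merged: 10:10 am–10:50 am, 12:00 pm–1:30 pm.
Lengths: 40 min + 1 h 30 min = 2 h 10 min.

2 h 10 min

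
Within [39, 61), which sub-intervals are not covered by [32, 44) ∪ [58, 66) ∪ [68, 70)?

[44, 58)

The merged coverage is [32, 44), [58, 66), [68, 70).
Uncovered inside [39, 61): [44, 58).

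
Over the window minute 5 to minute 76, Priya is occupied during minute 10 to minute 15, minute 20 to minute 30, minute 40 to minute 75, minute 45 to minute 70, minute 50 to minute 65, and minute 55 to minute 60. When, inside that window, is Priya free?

minute 5 to minute 10, minute 15 to minute 20, minute 30 to minute 40, minute 75 to minute 76

Covered (merged): minute 10 to minute 15, minute 20 to minute 30, minute 40 to minute 75.
Uncovered inside minute 5 to minute 76: minute 5 to minute 10, minute 15 to minute 20, minute 30 to minute 40, minute 75 to minute 76.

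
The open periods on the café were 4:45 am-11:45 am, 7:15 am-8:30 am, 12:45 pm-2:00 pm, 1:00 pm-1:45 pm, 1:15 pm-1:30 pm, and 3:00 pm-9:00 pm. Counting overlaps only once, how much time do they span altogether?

14 h 15 min

Merged: 4:45 am–11:45 am, 12:45 pm–2:00 pm, 3:00 pm–9:00 pm.
Lengths: 7 h + 1 h 15 min + 6 h = 14 h 15 min.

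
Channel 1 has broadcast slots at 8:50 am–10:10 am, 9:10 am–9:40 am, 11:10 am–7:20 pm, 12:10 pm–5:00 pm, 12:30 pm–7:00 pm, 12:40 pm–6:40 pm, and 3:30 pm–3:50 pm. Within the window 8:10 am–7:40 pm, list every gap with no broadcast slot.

8:10 am–8:50 am, 10:10 am–11:10 am, 7:20 pm–7:40 pm

The merged coverage is 8:50 am–10:10 am, 11:10 am–7:20 pm.
Complement within 8:10 am–7:40 pm: 8:10 am–8:50 am, 10:10 am–11:10 am, 7:20 pm–7:40 pm.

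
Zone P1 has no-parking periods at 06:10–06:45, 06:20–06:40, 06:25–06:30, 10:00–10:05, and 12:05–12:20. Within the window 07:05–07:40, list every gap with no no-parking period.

07:05-07:40

Covered (merged): 06:10-06:45, 10:00-10:05, 12:05-12:20.
Complement within 07:05-07:40: 07:05-07:40.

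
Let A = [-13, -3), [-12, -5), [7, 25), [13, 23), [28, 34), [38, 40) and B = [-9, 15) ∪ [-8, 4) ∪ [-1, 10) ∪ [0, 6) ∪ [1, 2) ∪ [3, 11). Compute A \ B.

First set merges to [-13, -3), [7, 25), [28, 34), [38, 40).
Second set merges to [-9, 15).
[-13, -3) \ B = [-13, -9).
[7, 25) \ B = [15, 25).
[28, 34): nothing removed.
[38, 40): nothing removed.

[-13, -9) ∪ [15, 25) ∪ [28, 34) ∪ [38, 40)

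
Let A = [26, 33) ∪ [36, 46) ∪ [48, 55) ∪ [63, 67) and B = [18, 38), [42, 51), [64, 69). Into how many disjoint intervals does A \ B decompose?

A \ B = [38, 42), [51, 55), [63, 64).
That is 3 disjoint pieces.

3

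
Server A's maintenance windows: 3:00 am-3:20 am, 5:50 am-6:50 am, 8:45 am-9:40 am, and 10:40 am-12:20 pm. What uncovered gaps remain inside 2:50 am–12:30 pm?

2:50 am-3:00 am, 3:20 am-5:50 am, 6:50 am-8:45 am, 9:40 am-10:40 am, 12:20 pm-12:30 pm

The merged coverage is 3:00 am-3:20 am, 5:50 am-6:50 am, 8:45 am-9:40 am, 10:40 am-12:20 pm.
Gaps within 2:50 am-12:30 pm: 2:50 am-3:00 am, 3:20 am-5:50 am, 6:50 am-8:45 am, 9:40 am-10:40 am, 12:20 pm-12:30 pm.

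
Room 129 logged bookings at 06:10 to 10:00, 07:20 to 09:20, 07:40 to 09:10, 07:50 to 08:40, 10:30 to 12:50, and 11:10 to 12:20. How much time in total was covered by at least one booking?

Merged: 06:10-10:00, 10:30-12:50.
Lengths: 3 h 50 min + 2 h 20 min = 6 h 10 min.

6 h 10 min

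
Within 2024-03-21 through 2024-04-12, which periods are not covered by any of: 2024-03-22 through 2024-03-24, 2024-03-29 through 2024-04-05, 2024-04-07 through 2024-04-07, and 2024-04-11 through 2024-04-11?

2024-03-21 through 2024-03-21, 2024-03-25 through 2024-03-28, 2024-04-06 through 2024-04-06, 2024-04-08 through 2024-04-10, 2024-04-12 through 2024-04-12

The merged coverage is 2024-03-22 through 2024-03-24, 2024-03-29 through 2024-04-05, 2024-04-07 through 2024-04-07, 2024-04-11 through 2024-04-11.
Gaps within 2024-03-21 through 2024-04-12: 2024-03-21 through 2024-03-21, 2024-03-25 through 2024-03-28, 2024-04-06 through 2024-04-06, 2024-04-08 through 2024-04-10, 2024-04-12 through 2024-04-12.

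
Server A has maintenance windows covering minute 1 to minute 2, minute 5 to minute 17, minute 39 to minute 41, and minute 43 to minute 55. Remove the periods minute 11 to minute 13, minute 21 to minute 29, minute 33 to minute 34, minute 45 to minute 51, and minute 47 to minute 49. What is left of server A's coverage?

minute 1 to minute 2, minute 5 to minute 11, minute 13 to minute 17, minute 39 to minute 41, minute 43 to minute 45, minute 51 to minute 55

Second set merges to minute 11 to minute 13, minute 21 to minute 29, minute 33 to minute 34, minute 45 to minute 51.
minute 1 to minute 2: no B overlap → unchanged.
minute 5 to minute 17 minus B → minute 5 to minute 11, minute 13 to minute 17.
minute 39 to minute 41: no B overlap → unchanged.
minute 43 to minute 55 minus B → minute 43 to minute 45, minute 51 to minute 55.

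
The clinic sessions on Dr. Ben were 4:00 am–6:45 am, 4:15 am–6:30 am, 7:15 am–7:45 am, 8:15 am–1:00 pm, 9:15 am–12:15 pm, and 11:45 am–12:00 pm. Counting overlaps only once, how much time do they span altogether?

8 h

Merged: 4:00 am–6:45 am, 7:15 am–7:45 am, 8:15 am–1:00 pm.
Lengths: 2 h 45 min + 30 min + 4 h 45 min = 8 h.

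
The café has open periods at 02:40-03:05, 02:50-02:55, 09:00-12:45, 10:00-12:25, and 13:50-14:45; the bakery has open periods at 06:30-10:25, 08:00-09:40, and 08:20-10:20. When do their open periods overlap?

09:00–10:25

A, merged: 02:40–03:05, 09:00–12:45, 13:50–14:45.
B, merged: 06:30–10:25.
02:40–03:05 meets no B interval.
09:00–12:45 ∩ B → 09:00–10:25.
13:50–14:45 meets no B interval.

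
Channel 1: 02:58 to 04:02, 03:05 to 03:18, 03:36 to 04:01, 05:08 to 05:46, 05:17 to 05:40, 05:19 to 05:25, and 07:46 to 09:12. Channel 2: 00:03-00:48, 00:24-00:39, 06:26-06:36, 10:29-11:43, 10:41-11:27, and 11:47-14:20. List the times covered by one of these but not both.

First set merges to 02:58–04:02, 05:08–05:46, 07:46–09:12.
Second set merges to 00:03–00:48, 06:26–06:36, 10:29–11:43, 11:47–14:20.
A but not B: 02:58–04:02, 05:08–05:46, 07:46–09:12.
B but not A: 00:03–00:48, 06:26–06:36, 10:29–11:43, 11:47–14:20.
Combining gives A △ B.

00:03–00:48, 02:58–04:02, 05:08–05:46, 06:26–06:36, 07:46–09:12, 10:29–11:43, 11:47–14:20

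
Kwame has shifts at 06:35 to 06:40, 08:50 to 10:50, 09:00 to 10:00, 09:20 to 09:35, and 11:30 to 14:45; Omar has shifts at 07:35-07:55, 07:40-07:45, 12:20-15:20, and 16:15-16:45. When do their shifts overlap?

A, merged: 06:35–06:40, 08:50–10:50, 11:30–14:45.
B, merged: 07:35–07:55, 12:20–15:20, 16:15–16:45.
06:35–06:40: no overlap with the second set.
08:50–10:50: no overlap with the second set.
11:30–14:45 meets the second set on 12:20–14:45.

12:20–14:45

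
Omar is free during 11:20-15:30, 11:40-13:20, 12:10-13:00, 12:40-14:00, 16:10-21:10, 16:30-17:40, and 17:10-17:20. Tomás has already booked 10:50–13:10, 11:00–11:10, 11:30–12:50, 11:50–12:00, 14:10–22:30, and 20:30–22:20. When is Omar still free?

Merge the first list: 11:20-15:30, 16:10-21:10.
Merge the second list: 10:50-13:10, 14:10-22:30.
11:20-15:30 minus B → 13:10-14:10.
16:10-21:10: fully covered by B → removed.

13:10-14:10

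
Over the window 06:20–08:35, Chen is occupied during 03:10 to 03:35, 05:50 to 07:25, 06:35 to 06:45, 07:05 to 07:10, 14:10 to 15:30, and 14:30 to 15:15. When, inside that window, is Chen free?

After merging, the occupied span is 03:10-03:35, 05:50-07:25, 14:10-15:30.
Uncovered inside 06:20-08:35: 07:25-08:35.

07:25-08:35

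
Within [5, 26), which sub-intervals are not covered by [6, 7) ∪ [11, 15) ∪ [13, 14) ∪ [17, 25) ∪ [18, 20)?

Covered (merged): [6, 7), [11, 15), [17, 25).
Complement within [5, 26): [5, 6), [7, 11), [15, 17), [25, 26).

[5, 6) ∪ [7, 11) ∪ [15, 17) ∪ [25, 26)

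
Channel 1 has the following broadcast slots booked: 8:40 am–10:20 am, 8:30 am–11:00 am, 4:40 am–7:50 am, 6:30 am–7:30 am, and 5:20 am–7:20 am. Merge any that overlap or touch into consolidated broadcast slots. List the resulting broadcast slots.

Sort by start: 4:40 am-7:50 am, 5:20 am-7:20 am, 6:30 am-7:30 am, 8:30 am-11:00 am, 8:40 am-10:20 am.
5:20 am-7:20 am overlaps/touches 4:40 am-7:50 am → extend to 4:40 am-7:50 am.
6:30 am-7:30 am overlaps/touches 4:40 am-7:50 am → extend to 4:40 am-7:50 am.
8:30 am-11:00 am is disjoint → start new block.
8:40 am-10:20 am overlaps/touches 8:30 am-11:00 am → extend to 8:30 am-11:00 am.

4:40 am-7:50 am, 8:30 am-11:00 am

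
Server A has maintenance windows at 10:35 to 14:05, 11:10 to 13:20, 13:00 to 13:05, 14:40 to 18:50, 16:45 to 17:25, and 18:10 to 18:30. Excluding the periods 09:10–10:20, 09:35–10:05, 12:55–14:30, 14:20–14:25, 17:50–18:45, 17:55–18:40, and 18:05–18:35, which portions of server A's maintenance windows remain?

10:35–12:55, 14:40–17:50, 18:45–18:50

First set merges to 10:35–14:05, 14:40–18:50.
Second set merges to 09:10–10:20, 12:55–14:30, 17:50–18:45.
10:35–14:05 \ B = 10:35–12:55.
14:40–18:50 \ B = 14:40–17:50, 18:45–18:50.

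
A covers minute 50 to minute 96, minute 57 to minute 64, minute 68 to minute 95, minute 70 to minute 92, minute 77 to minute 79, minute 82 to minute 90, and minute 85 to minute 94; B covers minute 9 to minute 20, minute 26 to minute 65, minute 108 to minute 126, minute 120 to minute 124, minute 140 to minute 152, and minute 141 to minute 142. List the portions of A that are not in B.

minute 65 to minute 96

First set merges to minute 50 to minute 96.
Second set merges to minute 9 to minute 20, minute 26 to minute 65, minute 108 to minute 126, minute 140 to minute 152.
minute 50 to minute 96 with B removed leaves minute 65 to minute 96.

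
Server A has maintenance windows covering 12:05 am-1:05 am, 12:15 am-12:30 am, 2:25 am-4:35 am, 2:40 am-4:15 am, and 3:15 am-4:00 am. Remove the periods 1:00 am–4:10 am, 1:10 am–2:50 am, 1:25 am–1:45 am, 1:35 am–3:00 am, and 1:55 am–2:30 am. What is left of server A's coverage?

A, merged: 12:05 am–1:05 am, 2:25 am–4:35 am.
B, merged: 1:00 am–4:10 am.
12:05 am–1:05 am \ B = 12:05 am–1:00 am.
2:25 am–4:35 am \ B = 4:10 am–4:35 am.

12:05 am–1:00 am, 4:10 am–4:35 am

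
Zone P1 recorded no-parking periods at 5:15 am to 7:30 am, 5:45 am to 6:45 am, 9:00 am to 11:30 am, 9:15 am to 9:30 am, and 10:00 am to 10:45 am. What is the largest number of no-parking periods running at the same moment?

2

Walk the sorted start/end points keeping a running depth.
The depth first hits 2 at 5:45 am.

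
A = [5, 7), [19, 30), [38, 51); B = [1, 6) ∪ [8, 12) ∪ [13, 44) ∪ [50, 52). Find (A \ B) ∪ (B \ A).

A but not B: [6, 7), [44, 50).
B but not A: [1, 5), [8, 12), [13, 19), [30, 38), [51, 52).
Combining gives A △ B.

[1, 5) ∪ [6, 7) ∪ [8, 12) ∪ [13, 19) ∪ [30, 38) ∪ [44, 50) ∪ [51, 52)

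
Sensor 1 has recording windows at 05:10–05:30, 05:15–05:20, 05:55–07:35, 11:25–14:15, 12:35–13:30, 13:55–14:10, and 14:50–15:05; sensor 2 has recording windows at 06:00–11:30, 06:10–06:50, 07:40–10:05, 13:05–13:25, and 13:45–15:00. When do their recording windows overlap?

First set merges to 05:10-05:30, 05:55-07:35, 11:25-14:15, 14:50-15:05.
Second set merges to 06:00-11:30, 13:05-13:25, 13:45-15:00.
05:10-05:30 falls entirely outside B.
05:55-07:35 overlaps B on 06:00-07:35.
11:25-14:15 overlaps B on 11:25-11:30, 13:05-13:25, 13:45-14:15.
14:50-15:05 overlaps B on 14:50-15:00.

06:00-07:35, 11:25-11:30, 13:05-13:25, 13:45-14:15, 14:50-15:00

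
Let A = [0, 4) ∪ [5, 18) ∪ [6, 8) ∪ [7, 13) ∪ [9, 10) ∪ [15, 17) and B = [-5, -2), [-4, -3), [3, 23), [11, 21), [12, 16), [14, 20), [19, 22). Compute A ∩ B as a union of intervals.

Merge the first list: [0, 4), [5, 18).
Merge the second list: [-5, -2), [3, 23).
[0, 4) overlaps B on [3, 4).
[5, 18) overlaps B on [5, 18).

[3, 4) ∪ [5, 18)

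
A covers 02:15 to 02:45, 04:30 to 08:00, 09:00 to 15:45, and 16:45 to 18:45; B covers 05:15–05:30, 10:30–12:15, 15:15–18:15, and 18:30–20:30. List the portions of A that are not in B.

02:15–02:45: no B overlap → unchanged.
04:30–08:00 minus B → 04:30–05:15, 05:30–08:00.
09:00–15:45 minus B → 09:00–10:30, 12:15–15:15.
16:45–18:45 minus B → 18:15–18:30.

02:15–02:45, 04:30–05:15, 05:30–08:00, 09:00–10:30, 12:15–15:15, 18:15–18:30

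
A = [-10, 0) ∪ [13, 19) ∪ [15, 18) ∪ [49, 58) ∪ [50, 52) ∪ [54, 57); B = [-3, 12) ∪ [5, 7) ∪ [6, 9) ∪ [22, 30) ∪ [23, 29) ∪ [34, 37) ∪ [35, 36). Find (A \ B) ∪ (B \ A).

[-10, -3) ∪ [0, 12) ∪ [13, 19) ∪ [22, 30) ∪ [34, 37) ∪ [49, 58)

First set merges to [-10, 0), [13, 19), [49, 58).
Second set merges to [-3, 12), [22, 30), [34, 37).
A \ B = [-10, -3), [13, 19), [49, 58).
B \ A = [0, 12), [22, 30), [34, 37).
Union of the two gives the symmetric difference.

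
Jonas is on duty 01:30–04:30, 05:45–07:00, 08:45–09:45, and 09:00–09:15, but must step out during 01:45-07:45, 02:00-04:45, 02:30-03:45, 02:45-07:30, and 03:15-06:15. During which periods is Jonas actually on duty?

First set merges to 01:30–04:30, 05:45–07:00, 08:45–09:45.
Second set merges to 01:45–07:45.
01:30–04:30 with B removed leaves 01:30–01:45.
05:45–07:00 lies entirely inside B → drops out.
08:45–09:45 is untouched.

01:30–01:45, 08:45–09:45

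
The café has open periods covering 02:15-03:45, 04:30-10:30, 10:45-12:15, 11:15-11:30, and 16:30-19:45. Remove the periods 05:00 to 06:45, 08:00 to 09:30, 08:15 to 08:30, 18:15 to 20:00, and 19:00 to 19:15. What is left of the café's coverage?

02:15–03:45, 04:30–05:00, 06:45–08:00, 09:30–10:30, 10:45–12:15, 16:30–18:15

A, merged: 02:15–03:45, 04:30–10:30, 10:45–12:15, 16:30–19:45.
B, merged: 05:00–06:45, 08:00–09:30, 18:15–20:00.
02:15–03:45 is untouched.
04:30–10:30 with B removed leaves 04:30–05:00, 06:45–08:00, 09:30–10:30.
10:45–12:15 is untouched.
16:30–19:45 with B removed leaves 16:30–18:15.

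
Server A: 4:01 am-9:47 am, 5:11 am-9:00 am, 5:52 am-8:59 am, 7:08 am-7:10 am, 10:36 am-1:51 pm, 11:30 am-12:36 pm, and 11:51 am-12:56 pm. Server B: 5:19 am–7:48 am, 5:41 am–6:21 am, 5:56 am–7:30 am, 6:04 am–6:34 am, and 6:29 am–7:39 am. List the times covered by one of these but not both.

A, merged: 4:01 am-9:47 am, 10:36 am-1:51 pm.
B, merged: 5:19 am-7:48 am.
Only in the first: 4:01 am-5:19 am, 7:48 am-9:47 am, 10:36 am-1:51 pm.
Only in the second: none.
Together these are the periods covered by exactly one.

4:01 am-5:19 am, 7:48 am-9:47 am, 10:36 am-1:51 pm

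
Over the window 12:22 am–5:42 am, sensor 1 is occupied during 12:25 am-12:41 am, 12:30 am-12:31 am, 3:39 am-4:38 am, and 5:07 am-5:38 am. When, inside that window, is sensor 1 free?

After merging, the occupied span is 12:25 am-12:41 am, 3:39 am-4:38 am, 5:07 am-5:38 am.
Complement within 12:22 am-5:42 am: 12:22 am-12:25 am, 12:41 am-3:39 am, 4:38 am-5:07 am, 5:38 am-5:42 am.

12:22 am-12:25 am, 12:41 am-3:39 am, 4:38 am-5:07 am, 5:38 am-5:42 am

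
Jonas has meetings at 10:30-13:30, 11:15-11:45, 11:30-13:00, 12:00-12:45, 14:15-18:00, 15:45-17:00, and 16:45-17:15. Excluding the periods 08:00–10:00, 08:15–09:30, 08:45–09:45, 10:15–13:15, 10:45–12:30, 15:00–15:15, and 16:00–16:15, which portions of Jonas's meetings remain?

13:15–13:30, 14:15–15:00, 15:15–16:00, 16:15–18:00

First set merges to 10:30–13:30, 14:15–18:00.
Second set merges to 08:00–10:00, 10:15–13:15, 15:00–15:15, 16:00–16:15.
10:30–13:30 minus B → 13:15–13:30.
14:15–18:00 minus B → 14:15–15:00, 15:15–16:00, 16:15–18:00.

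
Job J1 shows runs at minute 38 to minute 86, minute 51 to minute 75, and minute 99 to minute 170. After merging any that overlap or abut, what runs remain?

minute 51 to minute 75 overlaps/touches minute 38 to minute 86 → extend to minute 38 to minute 86.
minute 99 to minute 170 is disjoint → start new block.

minute 38 to minute 86, minute 99 to minute 170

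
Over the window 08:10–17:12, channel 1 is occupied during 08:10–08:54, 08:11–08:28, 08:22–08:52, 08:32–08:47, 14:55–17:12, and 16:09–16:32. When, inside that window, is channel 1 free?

After merging, the occupied span is 08:10-08:54, 14:55-17:12.
Gaps within 08:10-17:12: 08:54-14:55.

08:54-14:55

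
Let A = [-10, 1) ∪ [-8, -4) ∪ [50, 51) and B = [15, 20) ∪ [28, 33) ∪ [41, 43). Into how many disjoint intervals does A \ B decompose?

Merge the first list: [-10, 1), [50, 51).
A \ B = [-10, 1), [50, 51).
That is 2 disjoint pieces.

2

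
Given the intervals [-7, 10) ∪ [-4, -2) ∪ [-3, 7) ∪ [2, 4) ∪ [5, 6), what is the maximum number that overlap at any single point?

3

Sweep endpoints in order; track running count of active intervals.
Peak of 3 reached at -3.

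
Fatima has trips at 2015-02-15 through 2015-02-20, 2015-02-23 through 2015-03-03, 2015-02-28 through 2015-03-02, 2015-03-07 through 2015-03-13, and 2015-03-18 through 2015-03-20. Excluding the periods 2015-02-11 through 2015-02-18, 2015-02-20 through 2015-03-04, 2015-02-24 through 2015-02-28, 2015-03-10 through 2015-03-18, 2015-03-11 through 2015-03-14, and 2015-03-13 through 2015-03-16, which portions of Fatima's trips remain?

A, merged: 2015-02-15 through 2015-02-20, 2015-02-23 through 2015-03-03, 2015-03-07 through 2015-03-13, 2015-03-18 through 2015-03-20.
B, merged: 2015-02-11 through 2015-02-18, 2015-02-20 through 2015-03-04, 2015-03-10 through 2015-03-18.
2015-02-15 through 2015-02-20 minus B → 2015-02-19 through 2015-02-19.
2015-02-23 through 2015-03-03: fully covered by B → removed.
2015-03-07 through 2015-03-13 minus B → 2015-03-07 through 2015-03-09.
2015-03-18 through 2015-03-20 minus B → 2015-03-19 through 2015-03-20.

2015-02-19 through 2015-02-19, 2015-03-07 through 2015-03-09, 2015-03-19 through 2015-03-20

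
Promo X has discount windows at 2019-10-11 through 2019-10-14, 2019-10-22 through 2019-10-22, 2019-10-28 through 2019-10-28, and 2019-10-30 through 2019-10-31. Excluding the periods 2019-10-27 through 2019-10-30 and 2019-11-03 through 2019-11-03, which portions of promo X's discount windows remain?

2019-10-11 through 2019-10-14, 2019-10-22 through 2019-10-22, 2019-10-31 through 2019-10-31

2019-10-11 through 2019-10-14: no B overlap → unchanged.
2019-10-22 through 2019-10-22: no B overlap → unchanged.
2019-10-28 through 2019-10-28: fully covered by B → removed.
2019-10-30 through 2019-10-31 minus B → 2019-10-31 through 2019-10-31.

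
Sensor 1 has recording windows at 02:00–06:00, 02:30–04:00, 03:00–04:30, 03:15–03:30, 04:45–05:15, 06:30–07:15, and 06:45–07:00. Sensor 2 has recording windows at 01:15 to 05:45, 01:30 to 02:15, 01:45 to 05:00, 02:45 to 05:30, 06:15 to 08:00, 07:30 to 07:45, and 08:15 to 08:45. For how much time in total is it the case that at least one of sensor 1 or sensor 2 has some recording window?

7 h

Merge the first list: 02:00–06:00, 06:30–07:15.
Merge the second list: 01:15–05:45, 06:15–08:00, 08:15–08:45.
A ∪ B = 01:15–06:00, 06:15–08:00, 08:15–08:45.
Total: 4 h 45 min + 1 h 45 min + 30 min = 7 h.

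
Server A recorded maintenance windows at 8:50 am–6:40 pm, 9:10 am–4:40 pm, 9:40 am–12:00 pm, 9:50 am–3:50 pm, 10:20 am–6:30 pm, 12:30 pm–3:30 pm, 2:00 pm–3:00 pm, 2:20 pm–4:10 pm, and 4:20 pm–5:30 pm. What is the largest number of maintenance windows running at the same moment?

At 2:20 pm, 7 of the intervals are simultaneously active.
No point has more.

7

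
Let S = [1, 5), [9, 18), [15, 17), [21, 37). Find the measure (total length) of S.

29

Merged: [1, 5), [9, 18), [21, 37).
Lengths: 4 + 9 + 16 = 29.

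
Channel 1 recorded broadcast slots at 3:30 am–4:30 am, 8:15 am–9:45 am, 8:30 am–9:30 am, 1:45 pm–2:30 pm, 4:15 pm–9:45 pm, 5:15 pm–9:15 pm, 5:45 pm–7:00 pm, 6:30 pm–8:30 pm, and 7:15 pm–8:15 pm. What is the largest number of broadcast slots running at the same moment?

Sweep endpoints in order; track running count of active intervals.
Peak of 4 reached at 6:30 pm.

4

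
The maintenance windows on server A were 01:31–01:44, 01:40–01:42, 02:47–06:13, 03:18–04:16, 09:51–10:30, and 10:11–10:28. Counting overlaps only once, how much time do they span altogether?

4 h 18 min

Merged: 01:31-01:44, 02:47-06:13, 09:51-10:30.
Lengths: 13 min + 3 h 26 min + 39 min = 4 h 18 min.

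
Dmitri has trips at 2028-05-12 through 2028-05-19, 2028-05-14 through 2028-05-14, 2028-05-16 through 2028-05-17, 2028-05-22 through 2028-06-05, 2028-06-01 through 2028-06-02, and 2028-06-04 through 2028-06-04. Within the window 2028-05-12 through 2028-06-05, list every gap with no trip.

2028-05-20 through 2028-05-21

The merged coverage is 2028-05-12 through 2028-05-19, 2028-05-22 through 2028-06-05.
Gaps within 2028-05-12 through 2028-06-05: 2028-05-20 through 2028-05-21.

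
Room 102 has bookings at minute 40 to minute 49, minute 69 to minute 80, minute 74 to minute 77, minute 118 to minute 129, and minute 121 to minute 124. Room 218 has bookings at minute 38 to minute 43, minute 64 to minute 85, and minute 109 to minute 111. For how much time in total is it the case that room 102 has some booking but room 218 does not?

Merge the first list: minute 40 to minute 49, minute 69 to minute 80, minute 118 to minute 129.
A \ B = minute 43 to minute 49, minute 118 to minute 129.
Total: 6 minutes + 11 minutes = 17 minutes.

17 minutes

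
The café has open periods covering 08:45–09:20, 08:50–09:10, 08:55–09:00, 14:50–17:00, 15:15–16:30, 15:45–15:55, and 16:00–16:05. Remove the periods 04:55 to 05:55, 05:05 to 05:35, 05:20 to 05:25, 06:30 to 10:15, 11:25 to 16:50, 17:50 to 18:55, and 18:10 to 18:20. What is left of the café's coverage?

16:50–17:00

First set merges to 08:45–09:20, 14:50–17:00.
Second set merges to 04:55–05:55, 06:30–10:15, 11:25–16:50, 17:50–18:55.
08:45–09:20: entirely removed.
14:50–17:00 \ B = 16:50–17:00.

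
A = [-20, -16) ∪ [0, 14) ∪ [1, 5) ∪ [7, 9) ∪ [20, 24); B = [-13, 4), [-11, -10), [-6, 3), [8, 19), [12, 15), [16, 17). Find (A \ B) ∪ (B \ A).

A, merged: [-20, -16), [0, 14), [20, 24).
B, merged: [-13, 4), [8, 19).
Only in the first: [-20, -16), [4, 8), [20, 24).
Only in the second: [-13, 0), [14, 19).
Together these are the periods covered by exactly one.

[-20, -16) ∪ [-13, 0) ∪ [4, 8) ∪ [14, 19) ∪ [20, 24)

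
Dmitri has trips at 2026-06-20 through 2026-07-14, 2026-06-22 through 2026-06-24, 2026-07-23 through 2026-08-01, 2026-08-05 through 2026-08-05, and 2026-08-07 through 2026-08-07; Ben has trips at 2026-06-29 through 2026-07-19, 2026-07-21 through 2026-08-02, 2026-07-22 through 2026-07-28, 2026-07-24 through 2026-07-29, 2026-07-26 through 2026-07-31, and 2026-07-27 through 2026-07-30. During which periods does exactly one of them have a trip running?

A, merged: 2026-06-20 through 2026-07-14, 2026-07-23 through 2026-08-01, 2026-08-05 through 2026-08-05, 2026-08-07 through 2026-08-07.
B, merged: 2026-06-29 through 2026-07-19, 2026-07-21 through 2026-08-02.
A but not B: 2026-06-20 through 2026-06-28, 2026-08-05 through 2026-08-05, 2026-08-07 through 2026-08-07.
B but not A: 2026-07-15 through 2026-07-19, 2026-07-21 through 2026-07-22, 2026-08-02 through 2026-08-02.
Combining gives A △ B.

2026-06-20 through 2026-06-28, 2026-07-15 through 2026-07-19, 2026-07-21 through 2026-07-22, 2026-08-02 through 2026-08-02, 2026-08-05 through 2026-08-05, 2026-08-07 through 2026-08-07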